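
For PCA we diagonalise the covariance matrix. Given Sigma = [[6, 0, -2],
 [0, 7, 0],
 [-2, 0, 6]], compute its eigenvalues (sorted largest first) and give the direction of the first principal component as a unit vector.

Step 1 — characteristic polynomial p(λ) = det(λI - Sigma) = λ³ - tr·λ² + c_1·λ - det, where tr = trace, c_1 = sum of the principal 2×2 minors, det = det(Sigma):
  tr = 6 + 7 + 6 = 19,
  c_1 = (6·7 - (0)²) + (6·6 - (-2)²) + (7·6 - (0)²) = 42 + 32 + 42 = 116,
  det = 6·(7·6 - (0)²) - (0)·((0)·6 - (0)·(-2)) + (-2)·((0)·(0) - 7·(-2)) = 6·(42) - (0)·(0) + (-2)·(14) = 224.
  So p(λ) = λ³ - 19λ² + 116λ - 224.
Step 2 — look for an integer root (rational root theorem: any rational root is an integer divisor of 224). Testing λ = 4:
  p(4) = 64 - 304 + 464 - 224 = 0  ✓
  Dividing out (λ - 4): p(λ) = (λ - 4)(λ² - 15λ + 56).
Step 3 — remaining eigenvalues from the quadratic λ² - 15λ + 56 = 0:
  Δ = 15² - 4·56 = 225 - 224 = 1,  λ = (15 ± √1)/2 = (15 ± 1)/2 = 8 or 7.
  Sorted: λ_1 = 8,  λ_2 = 7,  λ_3 = 4  (check: sum = 19 = tr ✓).

Step 4 — unit eigenvector for λ_1 = 8: v spans the null space of (Sigma - λ_1 I), whose rows are
  r_1 = (-2, 0, -2),  r_2 = (0, -1, 0),  r_3 = (-2, 0, -2).
  v is orthogonal to every row, so take v ∝ r_1 × r_2 = ((0)·(0) - (-2)·(-1), (-2)·(0) - (-2)·(0), (-2)·(-1) - (0)·(0)) = (-2, 0, 2).
  Rescale (divide by 2; multiply by -1 so the first nonzero entry is positive): u = (1, 0, -1).
  ||u|| = √((1)² + (0)² + (-1)²) = √(2) ≈ 1.4142,  v_1 = u/||u|| ≈ (0.7071, 0, -0.7071) (||v_1|| = 1).

λ_1 = 8,  λ_2 = 7,  λ_3 = 4;  v_1 ≈ (0.7071, 0, -0.7071)


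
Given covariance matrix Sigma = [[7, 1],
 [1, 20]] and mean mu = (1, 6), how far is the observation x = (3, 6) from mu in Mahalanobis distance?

Step 1 — centre the observation: (x - mu) = (2, 0).

Step 2 — invert Sigma. det(Sigma) = 7·20 - (1)² = 139.
  Sigma^{-1} = (1/det) · [[d, -b], [-b, a]] = [[0.1439, -0.0072],
 [-0.0072, 0.0504]].

Step 3 — form the quadratic (x - mu)^T · Sigma^{-1} · (x - mu):
  Sigma^{-1} · (x - mu) = (0.2878, -0.0144).
  (x - mu)^T · [Sigma^{-1} · (x - mu)] = (2)·(0.2878) + (0)·(-0.0144) = 0.5755.

Step 4 — take square root: d = √(0.5755) ≈ 0.7586.

d(x, mu) = √(0.5755) ≈ 0.7586


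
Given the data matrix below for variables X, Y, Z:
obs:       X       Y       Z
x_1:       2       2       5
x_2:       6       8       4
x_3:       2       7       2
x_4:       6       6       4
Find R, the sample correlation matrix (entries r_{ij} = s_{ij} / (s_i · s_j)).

Step 1 — column means:
  mean(X) = (2 + 6 + 2 + 6) / 4 = 16/4 = 4
  mean(Y) = (2 + 8 + 7 + 6) / 4 = 23/4 = 5.75
  mean(Z) = (5 + 4 + 2 + 4) / 4 = 15/4 = 3.75

Step 2 — sample variances and covariances s[i,j] = (1/(n-1)) · Σ_k (x_{k,i} - mean_i) · (x_{k,j} - mean_j), with n-1 = 3:
  s[X,X] = ((-2)·(-2) + (2)·(2) + (-2)·(-2) + (2)·(2)) / 3 = 16/3 = 5.3333
  s[X,Y] = ((-2)·(-3.75) + (2)·(2.25) + (-2)·(1.25) + (2)·(0.25)) / 3 = 10/3 = 3.3333
  s[X,Z] = ((-2)·(1.25) + (2)·(0.25) + (-2)·(-1.75) + (2)·(0.25)) / 3 = 2/3 = 0.6667
  s[Y,Y] = ((-3.75)·(-3.75) + (2.25)·(2.25) + (1.25)·(1.25) + (0.25)·(0.25)) / 3 = 20.75/3 = 6.9167
  s[Y,Z] = ((-3.75)·(1.25) + (2.25)·(0.25) + (1.25)·(-1.75) + (0.25)·(0.25)) / 3 = -6.25/3 = -2.0833
  s[Z,Z] = ((1.25)·(1.25) + (0.25)·(0.25) + (-1.75)·(-1.75) + (0.25)·(0.25)) / 3 = 4.75/3 = 1.5833
  Sample standard deviations s_i = √(s[i,i]):
  s(X) = √(5.3333) = 2.3094
  s(Y) = √(6.9167) = 2.63
  s(Z) = √(1.5833) = 1.2583

Step 3 — r_{ij} = s_{ij} / (s_i · s_j):
  r[X,X] = 1 (diagonal).
  r[X,Y] = 3.3333 / (2.3094 · 2.63) = 3.3333 / 6.0736 = 0.5488
  r[X,Z] = 0.6667 / (2.3094 · 1.2583) = 0.6667 / 2.9059 = 0.2294
  r[Y,Y] = 1 (diagonal).
  r[Y,Z] = -2.0833 / (2.63 · 1.2583) = -2.0833 / 3.3093 = -0.6295
  r[Z,Z] = 1 (diagonal).

R is symmetric with unit diagonal. Assembling:

R = [[1, 0.5488, 0.2294],
 [0.5488, 1, -0.6295],
 [0.2294, -0.6295, 1]]


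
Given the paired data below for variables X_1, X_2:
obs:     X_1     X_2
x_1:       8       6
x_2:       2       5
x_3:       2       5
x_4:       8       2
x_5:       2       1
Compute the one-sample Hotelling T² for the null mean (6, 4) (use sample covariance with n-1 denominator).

Step 1 — sample mean vector:
  mean(X_1) = (8 + 2 + 2 + 8 + 2) / 5 = 22/5 = 4.4
  mean(X_2) = (6 + 5 + 5 + 2 + 1) / 5 = 19/5 = 3.8
  x̄ = (4.4, 3.8),  deviation x̄ - mu_0 = (4.4, 3.8) - (6, 4) = (-1.6, -0.2).

Step 2 — sample covariance matrix, S[i,j] = (1/(n-1)) · Σ_k (x_{k,i} - mean_i) · (x_{k,j} - mean_j), divisor n-1 = 4:
  S[X_1,X_1] = ((3.6)·(3.6) + (-2.4)·(-2.4) + (-2.4)·(-2.4) + (3.6)·(3.6) + (-2.4)·(-2.4)) / 4 = 43.2/4 = 10.8
  S[X_1,X_2] = ((3.6)·(2.2) + (-2.4)·(1.2) + (-2.4)·(1.2) + (3.6)·(-1.8) + (-2.4)·(-2.8)) / 4 = 2.4/4 = 0.6
  S[X_2,X_2] = ((2.2)·(2.2) + (1.2)·(1.2) + (1.2)·(1.2) + (-1.8)·(-1.8) + (-2.8)·(-2.8)) / 4 = 18.8/4 = 4.7
  S = [[10.8, 0.6],
 [0.6, 4.7]].

Step 3 — invert S. det(S) = 10.8·4.7 - (0.6)² = 50.4.
  S^{-1} = (1/det) · [[d, -b], [-b, a]] = [[0.0933, -0.0119],
 [-0.0119, 0.2143]].

Step 4 — quadratic form (x̄ - mu_0)^T · S^{-1} · (x̄ - mu_0):
  S^{-1} · (x̄ - mu_0) = (-0.1468, -0.0238),
  (x̄ - mu_0)^T · [...] = (-1.6)·(-0.1468) + (-0.2)·(-0.0238) = 0.2397.

Step 5 — scale by n: T² = 5 · 0.2397 = 1.1984.

T² ≈ 1.1984


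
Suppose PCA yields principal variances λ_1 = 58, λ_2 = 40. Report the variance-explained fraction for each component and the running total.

Step 1 — total variance = trace(Sigma) = Σ λ_i = 58 + 40 = 98.

Step 2 — fraction explained by component i = λ_i / Σ λ:
  PC1: 58/98 = 0.5918
  PC2: 40/98 = 0.4082

Step 3 — cumulative fraction after k components = (λ_1 + ... + λ_k) / Σ λ:
  k = 1: 58/98 = 0.5918
  k = 2: (58 + 40)/98 = 98/98 = 1

Summary (fraction, with percent):

explained: PC1 0.5918 (59.18%), PC2 0.4082 (40.82%);  cumulative: 0.5918, 1


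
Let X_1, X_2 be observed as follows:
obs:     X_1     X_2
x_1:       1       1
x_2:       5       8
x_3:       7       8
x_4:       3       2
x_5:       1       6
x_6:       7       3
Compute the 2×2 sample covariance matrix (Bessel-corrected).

Step 1 — column means:
  mean(X_1) = (1 + 5 + 7 + 3 + 1 + 7) / 6 = 24/6 = 4
  mean(X_2) = (1 + 8 + 8 + 2 + 6 + 3) / 6 = 28/6 = 4.6667

Step 2 — sample covariance S[i,j] = (1/(n-1)) · Σ_k (x_{k,i} - mean_i) · (x_{k,j} - mean_j), with n-1 = 5.
  S[X_1,X_1] = ((-3)·(-3) + (1)·(1) + (3)·(3) + (-1)·(-1) + (-3)·(-3) + (3)·(3)) / 5 = 38/5 = 7.6
  S[X_1,X_2] = ((-3)·(-3.6667) + (1)·(3.3333) + (3)·(3.3333) + (-1)·(-2.6667) + (-3)·(1.3333) + (3)·(-1.6667)) / 5 = 18/5 = 3.6
  S[X_2,X_2] = ((-3.6667)·(-3.6667) + (3.3333)·(3.3333) + (3.3333)·(3.3333) + (-2.6667)·(-2.6667) + (1.3333)·(1.3333) + (-1.6667)·(-1.6667)) / 5 = 47.3333/5 = 9.4667

S is symmetric (S[j,i] = S[i,j]). Assembling:

S = [[7.6, 3.6],
 [3.6, 9.4667]]


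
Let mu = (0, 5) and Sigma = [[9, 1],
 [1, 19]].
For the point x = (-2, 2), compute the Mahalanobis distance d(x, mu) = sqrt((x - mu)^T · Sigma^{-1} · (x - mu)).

Step 1 — centre the observation: (x - mu) = (-2, -3).

Step 2 — invert Sigma. det(Sigma) = 9·19 - (1)² = 170.
  Sigma^{-1} = (1/det) · [[d, -b], [-b, a]] = [[0.1118, -0.0059],
 [-0.0059, 0.0529]].

Step 3 — form the quadratic (x - mu)^T · Sigma^{-1} · (x - mu):
  Sigma^{-1} · (x - mu) = (-0.2059, -0.1471).
  (x - mu)^T · [Sigma^{-1} · (x - mu)] = (-2)·(-0.2059) + (-3)·(-0.1471) = 0.8529.

Step 4 — take square root: d = √(0.8529) ≈ 0.9235.

d(x, mu) = √(0.8529) ≈ 0.9235


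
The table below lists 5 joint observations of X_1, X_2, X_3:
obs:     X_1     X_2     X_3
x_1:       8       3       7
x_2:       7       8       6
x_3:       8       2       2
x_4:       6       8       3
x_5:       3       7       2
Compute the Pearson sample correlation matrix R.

Step 1 — column means:
  mean(X_1) = (8 + 7 + 8 + 6 + 3) / 5 = 32/5 = 6.4
  mean(X_2) = (3 + 8 + 2 + 8 + 7) / 5 = 28/5 = 5.6
  mean(X_3) = (7 + 6 + 2 + 3 + 2) / 5 = 20/5 = 4

Step 2 — sample variances and covariances s[i,j] = (1/(n-1)) · Σ_k (x_{k,i} - mean_i) · (x_{k,j} - mean_j), with n-1 = 4:
  s[X_1,X_1] = ((1.6)·(1.6) + (0.6)·(0.6) + (1.6)·(1.6) + (-0.4)·(-0.4) + (-3.4)·(-3.4)) / 4 = 17.2/4 = 4.3
  s[X_1,X_2] = ((1.6)·(-2.6) + (0.6)·(2.4) + (1.6)·(-3.6) + (-0.4)·(2.4) + (-3.4)·(1.4)) / 4 = -14.2/4 = -3.55
  s[X_1,X_3] = ((1.6)·(3) + (0.6)·(2) + (1.6)·(-2) + (-0.4)·(-1) + (-3.4)·(-2)) / 4 = 10/4 = 2.5
  s[X_2,X_2] = ((-2.6)·(-2.6) + (2.4)·(2.4) + (-3.6)·(-3.6) + (2.4)·(2.4) + (1.4)·(1.4)) / 4 = 33.2/4 = 8.3
  s[X_2,X_3] = ((-2.6)·(3) + (2.4)·(2) + (-3.6)·(-2) + (2.4)·(-1) + (1.4)·(-2)) / 4 = -1/4 = -0.25
  s[X_3,X_3] = ((3)·(3) + (2)·(2) + (-2)·(-2) + (-1)·(-1) + (-2)·(-2)) / 4 = 22/4 = 5.5
  Sample standard deviations s_i = √(s[i,i]):
  s(X_1) = √(4.3) = 2.0736
  s(X_2) = √(8.3) = 2.881
  s(X_3) = √(5.5) = 2.3452

Step 3 — r_{ij} = s_{ij} / (s_i · s_j):
  r[X_1,X_1] = 1 (diagonal).
  r[X_1,X_2] = -3.55 / (2.0736 · 2.881) = -3.55 / 5.9741 = -0.5942
  r[X_1,X_3] = 2.5 / (2.0736 · 2.3452) = 2.5 / 4.8631 = 0.5141
  r[X_2,X_2] = 1 (diagonal).
  r[X_2,X_3] = -0.25 / (2.881 · 2.3452) = -0.25 / 6.7565 = -0.037
  r[X_3,X_3] = 1 (diagonal).

R is symmetric with unit diagonal. Assembling:

R = [[1, -0.5942, 0.5141],
 [-0.5942, 1, -0.037],
 [0.5141, -0.037, 1]]


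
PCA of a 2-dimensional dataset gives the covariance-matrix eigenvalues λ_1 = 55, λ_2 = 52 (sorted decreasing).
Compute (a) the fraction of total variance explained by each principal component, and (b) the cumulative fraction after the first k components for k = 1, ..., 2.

Step 1 — total variance = trace(Sigma) = Σ λ_i = 55 + 52 = 107.

Step 2 — fraction explained by component i = λ_i / Σ λ:
  PC1: 55/107 = 0.514
  PC2: 52/107 = 0.486

Step 3 — cumulative fraction after k components = (λ_1 + ... + λ_k) / Σ λ:
  k = 1: 55/107 = 0.514
  k = 2: (55 + 52)/107 = 107/107 = 1

Summary (fraction, with percent):

explained: PC1 0.514 (51.4%), PC2 0.486 (48.6%);  cumulative: 0.514, 1


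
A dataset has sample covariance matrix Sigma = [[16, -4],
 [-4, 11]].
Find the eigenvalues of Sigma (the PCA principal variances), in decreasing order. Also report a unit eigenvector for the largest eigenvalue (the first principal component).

Step 1 — characteristic polynomial of 2×2 Sigma:
  det(Sigma - λI) = λ² - trace · λ + det = 0.
  trace = 16 + 11 = 27, det = 16·11 - (-4)² = 160.
Step 2 — discriminant:
  Δ = trace² - 4·det = 729 - 640 = 89.
Step 3 — eigenvalues:
  λ = (trace ± √Δ)/2 = (27 ± 9.434)/2,
  λ_1 = 18.217,  λ_2 = 8.783.

Step 4 — unit eigenvector for λ_1: solve (Sigma - λ_1 I)v = 0. First row:
  (16 - 18.217)·v_x + (-4)·v_y = 0, i.e. (-2.217)·v_x + (-4)·v_y = 0,
  so v ∝ (b, λ_1 - a) = (-4, 2.217); multiply by -1 so the first entry is positive: u = (4, -2.217).
  ||u|| = √((4)² + (-2.217)²) = √(20.915) ≈ 4.5733,
  v_1 = u/||u|| ≈ (0.8746, -0.4848) (||v_1|| = 1).

λ_1 = 18.217,  λ_2 = 8.783;  v_1 ≈ (0.8746, -0.4848)


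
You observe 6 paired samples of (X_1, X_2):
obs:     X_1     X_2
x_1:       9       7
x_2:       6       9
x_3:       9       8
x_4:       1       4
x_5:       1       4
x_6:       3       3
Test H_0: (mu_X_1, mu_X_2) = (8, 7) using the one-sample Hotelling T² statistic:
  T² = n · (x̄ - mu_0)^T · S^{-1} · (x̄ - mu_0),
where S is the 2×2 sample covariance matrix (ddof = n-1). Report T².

Step 1 — sample mean vector:
  mean(X_1) = (9 + 6 + 9 + 1 + 1 + 3) / 6 = 29/6 = 4.8333
  mean(X_2) = (7 + 9 + 8 + 4 + 4 + 3) / 6 = 35/6 = 5.8333
  x̄ = (4.8333, 5.8333),  deviation x̄ - mu_0 = (4.8333, 5.8333) - (8, 7) = (-3.1667, -1.1667).

Step 2 — sample covariance matrix, S[i,j] = (1/(n-1)) · Σ_k (x_{k,i} - mean_i) · (x_{k,j} - mean_j), divisor n-1 = 5:
  S[X_1,X_1] = ((4.1667)·(4.1667) + (1.1667)·(1.1667) + (4.1667)·(4.1667) + (-3.8333)·(-3.8333) + (-3.8333)·(-3.8333) + (-1.8333)·(-1.8333)) / 5 = 68.8333/5 = 13.7667
  S[X_1,X_2] = ((4.1667)·(1.1667) + (1.1667)·(3.1667) + (4.1667)·(2.1667) + (-3.8333)·(-1.8333) + (-3.8333)·(-1.8333) + (-1.8333)·(-2.8333)) / 5 = 36.8333/5 = 7.3667
  S[X_2,X_2] = ((1.1667)·(1.1667) + (3.1667)·(3.1667) + (2.1667)·(2.1667) + (-1.8333)·(-1.8333) + (-1.8333)·(-1.8333) + (-2.8333)·(-2.8333)) / 5 = 30.8333/5 = 6.1667
  S = [[13.7667, 7.3667],
 [7.3667, 6.1667]].

Step 3 — invert S. det(S) = 13.7667·6.1667 - (7.3667)² = 30.6267.
  S^{-1} = (1/det) · [[d, -b], [-b, a]] = [[0.2013, -0.2405],
 [-0.2405, 0.4495]].

Step 4 — quadratic form (x̄ - mu_0)^T · S^{-1} · (x̄ - mu_0):
  S^{-1} · (x̄ - mu_0) = (-0.357, 0.2373),
  (x̄ - mu_0)^T · [...] = (-3.1667)·(-0.357) + (-1.1667)·(0.2373) = 0.8536.

Step 5 — scale by n: T² = 6 · 0.8536 = 5.1219.

T² ≈ 5.1219


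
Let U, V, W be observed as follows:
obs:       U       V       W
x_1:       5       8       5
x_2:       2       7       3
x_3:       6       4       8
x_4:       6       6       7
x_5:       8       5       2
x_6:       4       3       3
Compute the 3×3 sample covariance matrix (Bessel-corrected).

Step 1 — column means:
  mean(U) = (5 + 2 + 6 + 6 + 8 + 4) / 6 = 31/6 = 5.1667
  mean(V) = (8 + 7 + 4 + 6 + 5 + 3) / 6 = 33/6 = 5.5
  mean(W) = (5 + 3 + 8 + 7 + 2 + 3) / 6 = 28/6 = 4.6667

Step 2 — sample covariance S[i,j] = (1/(n-1)) · Σ_k (x_{k,i} - mean_i) · (x_{k,j} - mean_j), with n-1 = 5.
  S[U,U] = ((-0.1667)·(-0.1667) + (-3.1667)·(-3.1667) + (0.8333)·(0.8333) + (0.8333)·(0.8333) + (2.8333)·(2.8333) + (-1.1667)·(-1.1667)) / 5 = 20.8333/5 = 4.1667
  S[U,V] = ((-0.1667)·(2.5) + (-3.1667)·(1.5) + (0.8333)·(-1.5) + (0.8333)·(0.5) + (2.8333)·(-0.5) + (-1.1667)·(-2.5)) / 5 = -4.5/5 = -0.9
  S[U,W] = ((-0.1667)·(0.3333) + (-3.1667)·(-1.6667) + (0.8333)·(3.3333) + (0.8333)·(2.3333) + (2.8333)·(-2.6667) + (-1.1667)·(-1.6667)) / 5 = 4.3333/5 = 0.8667
  S[V,V] = ((2.5)·(2.5) + (1.5)·(1.5) + (-1.5)·(-1.5) + (0.5)·(0.5) + (-0.5)·(-0.5) + (-2.5)·(-2.5)) / 5 = 17.5/5 = 3.5
  S[V,W] = ((2.5)·(0.3333) + (1.5)·(-1.6667) + (-1.5)·(3.3333) + (0.5)·(2.3333) + (-0.5)·(-2.6667) + (-2.5)·(-1.6667)) / 5 = 0/5 = 0
  S[W,W] = ((0.3333)·(0.3333) + (-1.6667)·(-1.6667) + (3.3333)·(3.3333) + (2.3333)·(2.3333) + (-2.6667)·(-2.6667) + (-1.6667)·(-1.6667)) / 5 = 29.3333/5 = 5.8667

S is symmetric (S[j,i] = S[i,j]). Assembling:

S = [[4.1667, -0.9, 0.8667],
 [-0.9, 3.5, 0],
 [0.8667, 0, 5.8667]]


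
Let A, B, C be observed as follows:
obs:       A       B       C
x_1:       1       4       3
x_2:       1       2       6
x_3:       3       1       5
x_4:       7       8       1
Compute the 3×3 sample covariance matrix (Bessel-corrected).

Step 1 — column means:
  mean(A) = (1 + 1 + 3 + 7) / 4 = 12/4 = 3
  mean(B) = (4 + 2 + 1 + 8) / 4 = 15/4 = 3.75
  mean(C) = (3 + 6 + 5 + 1) / 4 = 15/4 = 3.75

Step 2 — sample covariance S[i,j] = (1/(n-1)) · Σ_k (x_{k,i} - mean_i) · (x_{k,j} - mean_j), with n-1 = 3.
  S[A,A] = ((-2)·(-2) + (-2)·(-2) + (0)·(0) + (4)·(4)) / 3 = 24/3 = 8
  S[A,B] = ((-2)·(0.25) + (-2)·(-1.75) + (0)·(-2.75) + (4)·(4.25)) / 3 = 20/3 = 6.6667
  S[A,C] = ((-2)·(-0.75) + (-2)·(2.25) + (0)·(1.25) + (4)·(-2.75)) / 3 = -14/3 = -4.6667
  S[B,B] = ((0.25)·(0.25) + (-1.75)·(-1.75) + (-2.75)·(-2.75) + (4.25)·(4.25)) / 3 = 28.75/3 = 9.5833
  S[B,C] = ((0.25)·(-0.75) + (-1.75)·(2.25) + (-2.75)·(1.25) + (4.25)·(-2.75)) / 3 = -19.25/3 = -6.4167
  S[C,C] = ((-0.75)·(-0.75) + (2.25)·(2.25) + (1.25)·(1.25) + (-2.75)·(-2.75)) / 3 = 14.75/3 = 4.9167

S is symmetric (S[j,i] = S[i,j]). Assembling:

S = [[8, 6.6667, -4.6667],
 [6.6667, 9.5833, -6.4167],
 [-4.6667, -6.4167, 4.9167]]


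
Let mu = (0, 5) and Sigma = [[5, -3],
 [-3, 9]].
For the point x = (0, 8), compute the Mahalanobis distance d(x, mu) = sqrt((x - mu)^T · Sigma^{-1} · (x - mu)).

Step 1 — centre the observation: (x - mu) = (0, 3).

Step 2 — invert Sigma. det(Sigma) = 5·9 - (-3)² = 36.
  Sigma^{-1} = (1/det) · [[d, -b], [-b, a]] = [[0.25, 0.0833],
 [0.0833, 0.1389]].

Step 3 — form the quadratic (x - mu)^T · Sigma^{-1} · (x - mu):
  Sigma^{-1} · (x - mu) = (0.25, 0.4167).
  (x - mu)^T · [Sigma^{-1} · (x - mu)] = (0)·(0.25) + (3)·(0.4167) = 1.25.

Step 4 — take square root: d = √(1.25) ≈ 1.118.

d(x, mu) = √(1.25) ≈ 1.118


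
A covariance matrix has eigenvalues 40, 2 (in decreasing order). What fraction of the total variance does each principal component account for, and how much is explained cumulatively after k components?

Step 1 — total variance = trace(Sigma) = Σ λ_i = 40 + 2 = 42.

Step 2 — fraction explained by component i = λ_i / Σ λ:
  PC1: 40/42 = 0.9524
  PC2: 2/42 = 0.0476

Step 3 — cumulative fraction after k components = (λ_1 + ... + λ_k) / Σ λ:
  k = 1: 40/42 = 0.9524
  k = 2: (40 + 2)/42 = 42/42 = 1

Summary (fraction, with percent):

explained: PC1 0.9524 (95.24%), PC2 0.0476 (4.76%);  cumulative: 0.9524, 1


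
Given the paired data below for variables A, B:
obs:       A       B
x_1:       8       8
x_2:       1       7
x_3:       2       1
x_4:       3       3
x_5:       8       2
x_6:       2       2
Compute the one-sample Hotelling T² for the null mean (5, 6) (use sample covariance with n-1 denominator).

Step 1 — sample mean vector:
  mean(A) = (8 + 1 + 2 + 3 + 8 + 2) / 6 = 24/6 = 4
  mean(B) = (8 + 7 + 1 + 3 + 2 + 2) / 6 = 23/6 = 3.8333
  x̄ = (4, 3.8333),  deviation x̄ - mu_0 = (4, 3.8333) - (5, 6) = (-1, -2.1667).

Step 2 — sample covariance matrix, S[i,j] = (1/(n-1)) · Σ_k (x_{k,i} - mean_i) · (x_{k,j} - mean_j), divisor n-1 = 5:
  S[A,A] = ((4)·(4) + (-3)·(-3) + (-2)·(-2) + (-1)·(-1) + (4)·(4) + (-2)·(-2)) / 5 = 50/5 = 10
  S[A,B] = ((4)·(4.1667) + (-3)·(3.1667) + (-2)·(-2.8333) + (-1)·(-0.8333) + (4)·(-1.8333) + (-2)·(-1.8333)) / 5 = 10/5 = 2
  S[B,B] = ((4.1667)·(4.1667) + (3.1667)·(3.1667) + (-2.8333)·(-2.8333) + (-0.8333)·(-0.8333) + (-1.8333)·(-1.8333) + (-1.8333)·(-1.8333)) / 5 = 42.8333/5 = 8.5667
  S = [[10, 2],
 [2, 8.5667]].

Step 3 — invert S. det(S) = 10·8.5667 - (2)² = 81.6667.
  S^{-1} = (1/det) · [[d, -b], [-b, a]] = [[0.1049, -0.0245],
 [-0.0245, 0.1224]].

Step 4 — quadratic form (x̄ - mu_0)^T · S^{-1} · (x̄ - mu_0):
  S^{-1} · (x̄ - mu_0) = (-0.0518, -0.2408),
  (x̄ - mu_0)^T · [...] = (-1)·(-0.0518) + (-2.1667)·(-0.2408) = 0.5736.

Step 5 — scale by n: T² = 6 · 0.5736 = 3.4416.

T² ≈ 3.4416


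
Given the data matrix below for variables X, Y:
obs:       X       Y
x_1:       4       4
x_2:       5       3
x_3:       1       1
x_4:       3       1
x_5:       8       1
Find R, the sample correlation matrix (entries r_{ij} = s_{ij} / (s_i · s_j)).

Step 1 — column means:
  mean(X) = (4 + 5 + 1 + 3 + 8) / 5 = 21/5 = 4.2
  mean(Y) = (4 + 3 + 1 + 1 + 1) / 5 = 10/5 = 2

Step 2 — sample variances and covariances s[i,j] = (1/(n-1)) · Σ_k (x_{k,i} - mean_i) · (x_{k,j} - mean_j), with n-1 = 4:
  s[X,X] = ((-0.2)·(-0.2) + (0.8)·(0.8) + (-3.2)·(-3.2) + (-1.2)·(-1.2) + (3.8)·(3.8)) / 4 = 26.8/4 = 6.7
  s[X,Y] = ((-0.2)·(2) + (0.8)·(1) + (-3.2)·(-1) + (-1.2)·(-1) + (3.8)·(-1)) / 4 = 1/4 = 0.25
  s[Y,Y] = ((2)·(2) + (1)·(1) + (-1)·(-1) + (-1)·(-1) + (-1)·(-1)) / 4 = 8/4 = 2
  Sample standard deviations s_i = √(s[i,i]):
  s(X) = √(6.7) = 2.5884
  s(Y) = √(2) = 1.4142

Step 3 — r_{ij} = s_{ij} / (s_i · s_j):
  r[X,X] = 1 (diagonal).
  r[X,Y] = 0.25 / (2.5884 · 1.4142) = 0.25 / 3.6606 = 0.0683
  r[Y,Y] = 1 (diagonal).

R is symmetric with unit diagonal. Assembling:

R = [[1, 0.0683],
 [0.0683, 1]]


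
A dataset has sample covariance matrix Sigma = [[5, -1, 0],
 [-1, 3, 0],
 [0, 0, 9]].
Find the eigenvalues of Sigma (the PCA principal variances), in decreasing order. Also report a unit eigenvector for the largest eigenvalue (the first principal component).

Step 1 — characteristic polynomial p(λ) = det(λI - Sigma) = λ³ - tr·λ² + c_1·λ - det, where tr = trace, c_1 = sum of the principal 2×2 minors, det = det(Sigma):
  tr = 5 + 3 + 9 = 17,
  c_1 = (5·3 - (-1)²) + (5·9 - (0)²) + (3·9 - (0)²) = 14 + 45 + 27 = 86,
  det = 5·(3·9 - (0)²) - (-1)·((-1)·9 - (0)·(0)) + (0)·((-1)·(0) - 3·(0)) = 5·(27) - (-1)·(-9) + (0)·(0) = 126.
  So p(λ) = λ³ - 17λ² + 86λ - 126.
Step 2 — look for an integer root (rational root theorem: any rational root is an integer divisor of 126). Testing λ = 9:
  p(9) = 729 - 1377 + 774 - 126 = 0  ✓
  Dividing out (λ - 9): p(λ) = (λ - 9)(λ² - 8λ + 14).
Step 3 — remaining eigenvalues from the quadratic λ² - 8λ + 14 = 0:
  Δ = 8² - 4·14 = 64 - 56 = 8,  λ = (8 ± √8)/2 = (8 ± 2.8284)/2 ≈ 5.4142 or 2.5858.
  Sorted: λ_1 = 9,  λ_2 = 5.4142,  λ_3 = 2.5858  (check: sum = 17 = tr ✓).

Step 4 — unit eigenvector for λ_1 = 9: v spans the null space of (Sigma - λ_1 I), whose rows are
  r_1 = (-4, -1, 0),  r_2 = (-1, -6, 0),  r_3 = (0, 0, 0).
  v is orthogonal to every row, so take v ∝ r_1 × r_2 = ((-1)·(0) - (0)·(-6), (0)·(-1) - (-4)·(0), (-4)·(-6) - (-1)·(-1)) = (0, 0, 23).
  Rescale (divide by 23): u = (0, 0, 1).
  ||u|| = √((0)² + (0)² + (1)²) = √(1) = 1,  v_1 = u/||u|| ≈ (0, 0, 1) (||v_1|| = 1).

λ_1 = 9,  λ_2 = 5.4142,  λ_3 = 2.5858;  v_1 ≈ (0, 0, 1)


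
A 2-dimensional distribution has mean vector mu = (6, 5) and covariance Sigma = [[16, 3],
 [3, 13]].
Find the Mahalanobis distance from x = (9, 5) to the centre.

Step 1 — centre the observation: (x - mu) = (3, 0).

Step 2 — invert Sigma. det(Sigma) = 16·13 - (3)² = 199.
  Sigma^{-1} = (1/det) · [[d, -b], [-b, a]] = [[0.0653, -0.0151],
 [-0.0151, 0.0804]].

Step 3 — form the quadratic (x - mu)^T · Sigma^{-1} · (x - mu):
  Sigma^{-1} · (x - mu) = (0.196, -0.0452).
  (x - mu)^T · [Sigma^{-1} · (x - mu)] = (3)·(0.196) + (0)·(-0.0452) = 0.5879.

Step 4 — take square root: d = √(0.5879) ≈ 0.7668.

d(x, mu) = √(0.5879) ≈ 0.7668


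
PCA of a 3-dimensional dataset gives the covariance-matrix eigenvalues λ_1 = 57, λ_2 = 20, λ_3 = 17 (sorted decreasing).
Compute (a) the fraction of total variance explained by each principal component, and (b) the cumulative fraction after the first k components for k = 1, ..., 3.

Step 1 — total variance = trace(Sigma) = Σ λ_i = 57 + 20 + 17 = 94.

Step 2 — fraction explained by component i = λ_i / Σ λ:
  PC1: 57/94 = 0.6064
  PC2: 20/94 = 0.2128
  PC3: 17/94 = 0.1809

Step 3 — cumulative fraction after k components = (λ_1 + ... + λ_k) / Σ λ:
  k = 1: 57/94 = 0.6064
  k = 2: (57 + 20)/94 = 77/94 = 0.8191
  k = 3: (57 + 20 + 17)/94 = 94/94 = 1

Summary (fraction, with percent):

explained: PC1 0.6064 (60.64%), PC2 0.2128 (21.28%), PC3 0.1809 (18.09%);  cumulative: 0.6064, 0.8191, 1


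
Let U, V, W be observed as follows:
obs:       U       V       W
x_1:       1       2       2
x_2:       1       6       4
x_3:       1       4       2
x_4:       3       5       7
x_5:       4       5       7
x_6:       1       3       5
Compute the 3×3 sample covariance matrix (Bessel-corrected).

Step 1 — column means:
  mean(U) = (1 + 1 + 1 + 3 + 4 + 1) / 6 = 11/6 = 1.8333
  mean(V) = (2 + 6 + 4 + 5 + 5 + 3) / 6 = 25/6 = 4.1667
  mean(W) = (2 + 4 + 2 + 7 + 7 + 5) / 6 = 27/6 = 4.5

Step 2 — sample covariance S[i,j] = (1/(n-1)) · Σ_k (x_{k,i} - mean_i) · (x_{k,j} - mean_j), with n-1 = 5.
  S[U,U] = ((-0.8333)·(-0.8333) + (-0.8333)·(-0.8333) + (-0.8333)·(-0.8333) + (1.1667)·(1.1667) + (2.1667)·(2.1667) + (-0.8333)·(-0.8333)) / 5 = 8.8333/5 = 1.7667
  S[U,V] = ((-0.8333)·(-2.1667) + (-0.8333)·(1.8333) + (-0.8333)·(-0.1667) + (1.1667)·(0.8333) + (2.1667)·(0.8333) + (-0.8333)·(-1.1667)) / 5 = 4.1667/5 = 0.8333
  S[U,W] = ((-0.8333)·(-2.5) + (-0.8333)·(-0.5) + (-0.8333)·(-2.5) + (1.1667)·(2.5) + (2.1667)·(2.5) + (-0.8333)·(0.5)) / 5 = 12.5/5 = 2.5
  S[V,V] = ((-2.1667)·(-2.1667) + (1.8333)·(1.8333) + (-0.1667)·(-0.1667) + (0.8333)·(0.8333) + (0.8333)·(0.8333) + (-1.1667)·(-1.1667)) / 5 = 10.8333/5 = 2.1667
  S[V,W] = ((-2.1667)·(-2.5) + (1.8333)·(-0.5) + (-0.1667)·(-2.5) + (0.8333)·(2.5) + (0.8333)·(2.5) + (-1.1667)·(0.5)) / 5 = 8.5/5 = 1.7
  S[W,W] = ((-2.5)·(-2.5) + (-0.5)·(-0.5) + (-2.5)·(-2.5) + (2.5)·(2.5) + (2.5)·(2.5) + (0.5)·(0.5)) / 5 = 25.5/5 = 5.1

S is symmetric (S[j,i] = S[i,j]). Assembling:

S = [[1.7667, 0.8333, 2.5],
 [0.8333, 2.1667, 1.7],
 [2.5, 1.7, 5.1]]


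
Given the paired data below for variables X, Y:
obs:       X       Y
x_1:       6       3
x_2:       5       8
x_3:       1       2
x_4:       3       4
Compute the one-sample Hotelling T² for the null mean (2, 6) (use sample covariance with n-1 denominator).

Step 1 — sample mean vector:
  mean(X) = (6 + 5 + 1 + 3) / 4 = 15/4 = 3.75
  mean(Y) = (3 + 8 + 2 + 4) / 4 = 17/4 = 4.25
  x̄ = (3.75, 4.25),  deviation x̄ - mu_0 = (3.75, 4.25) - (2, 6) = (1.75, -1.75).

Step 2 — sample covariance matrix, S[i,j] = (1/(n-1)) · Σ_k (x_{k,i} - mean_i) · (x_{k,j} - mean_j), divisor n-1 = 3:
  S[X,X] = ((2.25)·(2.25) + (1.25)·(1.25) + (-2.75)·(-2.75) + (-0.75)·(-0.75)) / 3 = 14.75/3 = 4.9167
  S[X,Y] = ((2.25)·(-1.25) + (1.25)·(3.75) + (-2.75)·(-2.25) + (-0.75)·(-0.25)) / 3 = 8.25/3 = 2.75
  S[Y,Y] = ((-1.25)·(-1.25) + (3.75)·(3.75) + (-2.25)·(-2.25) + (-0.25)·(-0.25)) / 3 = 20.75/3 = 6.9167
  S = [[4.9167, 2.75],
 [2.75, 6.9167]].

Step 3 — invert S. det(S) = 4.9167·6.9167 - (2.75)² = 26.4444.
  S^{-1} = (1/det) · [[d, -b], [-b, a]] = [[0.2616, -0.104],
 [-0.104, 0.1859]].

Step 4 — quadratic form (x̄ - mu_0)^T · S^{-1} · (x̄ - mu_0):
  S^{-1} · (x̄ - mu_0) = (0.6397, -0.5074),
  (x̄ - mu_0)^T · [...] = (1.75)·(0.6397) + (-1.75)·(-0.5074) = 2.0074.

Step 5 — scale by n: T² = 4 · 2.0074 = 8.0294.

T² ≈ 8.0294


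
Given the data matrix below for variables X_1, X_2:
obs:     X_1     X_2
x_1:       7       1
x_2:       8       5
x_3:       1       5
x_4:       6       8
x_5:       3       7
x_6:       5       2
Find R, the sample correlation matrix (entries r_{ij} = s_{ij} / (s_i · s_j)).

Step 1 — column means:
  mean(X_1) = (7 + 8 + 1 + 6 + 3 + 5) / 6 = 30/6 = 5
  mean(X_2) = (1 + 5 + 5 + 8 + 7 + 2) / 6 = 28/6 = 4.6667

Step 2 — sample variances and covariances s[i,j] = (1/(n-1)) · Σ_k (x_{k,i} - mean_i) · (x_{k,j} - mean_j), with n-1 = 5:
  s[X_1,X_1] = ((2)·(2) + (3)·(3) + (-4)·(-4) + (1)·(1) + (-2)·(-2) + (0)·(0)) / 5 = 34/5 = 6.8
  s[X_1,X_2] = ((2)·(-3.6667) + (3)·(0.3333) + (-4)·(0.3333) + (1)·(3.3333) + (-2)·(2.3333) + (0)·(-2.6667)) / 5 = -9/5 = -1.8
  s[X_2,X_2] = ((-3.6667)·(-3.6667) + (0.3333)·(0.3333) + (0.3333)·(0.3333) + (3.3333)·(3.3333) + (2.3333)·(2.3333) + (-2.6667)·(-2.6667)) / 5 = 37.3333/5 = 7.4667
  Sample standard deviations s_i = √(s[i,i]):
  s(X_1) = √(6.8) = 2.6077
  s(X_2) = √(7.4667) = 2.7325

Step 3 — r_{ij} = s_{ij} / (s_i · s_j):
  r[X_1,X_1] = 1 (diagonal).
  r[X_1,X_2] = -1.8 / (2.6077 · 2.7325) = -1.8 / 7.1255 = -0.2526
  r[X_2,X_2] = 1 (diagonal).

R is symmetric with unit diagonal. Assembling:

R = [[1, -0.2526],
 [-0.2526, 1]]


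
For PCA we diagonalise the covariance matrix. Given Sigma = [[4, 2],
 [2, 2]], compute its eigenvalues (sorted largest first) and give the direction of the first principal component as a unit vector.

Step 1 — characteristic polynomial of 2×2 Sigma:
  det(Sigma - λI) = λ² - trace · λ + det = 0.
  trace = 4 + 2 = 6, det = 4·2 - (2)² = 4.
Step 2 — discriminant:
  Δ = trace² - 4·det = 36 - 16 = 20.
Step 3 — eigenvalues:
  λ = (trace ± √Δ)/2 = (6 ± 4.4721)/2,
  λ_1 = 5.2361,  λ_2 = 0.7639.

Step 4 — unit eigenvector for λ_1: solve (Sigma - λ_1 I)v = 0. First row:
  (4 - 5.2361)·v_x + (2)·v_y = 0, i.e. (-1.2361)·v_x + (2)·v_y = 0,
  so v ∝ (b, λ_1 - a) = (2, 1.2361) = u.
  ||u|| = √((2)² + (1.2361)²) = √(5.5279) ≈ 2.3511,
  v_1 = u/||u|| ≈ (0.8507, 0.5257) (||v_1|| = 1).

λ_1 = 5.2361,  λ_2 = 0.7639;  v_1 ≈ (0.8507, 0.5257)


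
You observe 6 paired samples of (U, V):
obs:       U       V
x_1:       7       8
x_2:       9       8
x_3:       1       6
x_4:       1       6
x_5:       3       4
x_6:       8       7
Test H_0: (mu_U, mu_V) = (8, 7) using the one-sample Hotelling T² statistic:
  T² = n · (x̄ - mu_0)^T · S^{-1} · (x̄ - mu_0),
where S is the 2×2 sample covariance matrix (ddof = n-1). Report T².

Step 1 — sample mean vector:
  mean(U) = (7 + 9 + 1 + 1 + 3 + 8) / 6 = 29/6 = 4.8333
  mean(V) = (8 + 8 + 6 + 6 + 4 + 7) / 6 = 39/6 = 6.5
  x̄ = (4.8333, 6.5),  deviation x̄ - mu_0 = (4.8333, 6.5) - (8, 7) = (-3.1667, -0.5).

Step 2 — sample covariance matrix, S[i,j] = (1/(n-1)) · Σ_k (x_{k,i} - mean_i) · (x_{k,j} - mean_j), divisor n-1 = 5:
  S[U,U] = ((2.1667)·(2.1667) + (4.1667)·(4.1667) + (-3.8333)·(-3.8333) + (-3.8333)·(-3.8333) + (-1.8333)·(-1.8333) + (3.1667)·(3.1667)) / 5 = 64.8333/5 = 12.9667
  S[U,V] = ((2.1667)·(1.5) + (4.1667)·(1.5) + (-3.8333)·(-0.5) + (-3.8333)·(-0.5) + (-1.8333)·(-2.5) + (3.1667)·(0.5)) / 5 = 19.5/5 = 3.9
  S[V,V] = ((1.5)·(1.5) + (1.5)·(1.5) + (-0.5)·(-0.5) + (-0.5)·(-0.5) + (-2.5)·(-2.5) + (0.5)·(0.5)) / 5 = 11.5/5 = 2.3
  S = [[12.9667, 3.9],
 [3.9, 2.3]].

Step 3 — invert S. det(S) = 12.9667·2.3 - (3.9)² = 14.6133.
  S^{-1} = (1/det) · [[d, -b], [-b, a]] = [[0.1574, -0.2669],
 [-0.2669, 0.8873]].

Step 4 — quadratic form (x̄ - mu_0)^T · S^{-1} · (x̄ - mu_0):
  S^{-1} · (x̄ - mu_0) = (-0.365, 0.4015),
  (x̄ - mu_0)^T · [...] = (-3.1667)·(-0.365) + (-0.5)·(0.4015) = 0.955.

Step 5 — scale by n: T² = 6 · 0.955 = 5.7299.

T² ≈ 5.7299


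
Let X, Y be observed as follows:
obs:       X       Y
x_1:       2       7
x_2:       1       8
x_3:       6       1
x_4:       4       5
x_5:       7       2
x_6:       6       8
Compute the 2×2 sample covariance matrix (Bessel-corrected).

Step 1 — column means:
  mean(X) = (2 + 1 + 6 + 4 + 7 + 6) / 6 = 26/6 = 4.3333
  mean(Y) = (7 + 8 + 1 + 5 + 2 + 8) / 6 = 31/6 = 5.1667

Step 2 — sample covariance S[i,j] = (1/(n-1)) · Σ_k (x_{k,i} - mean_i) · (x_{k,j} - mean_j), with n-1 = 5.
  S[X,X] = ((-2.3333)·(-2.3333) + (-3.3333)·(-3.3333) + (1.6667)·(1.6667) + (-0.3333)·(-0.3333) + (2.6667)·(2.6667) + (1.6667)·(1.6667)) / 5 = 29.3333/5 = 5.8667
  S[X,Y] = ((-2.3333)·(1.8333) + (-3.3333)·(2.8333) + (1.6667)·(-4.1667) + (-0.3333)·(-0.1667) + (2.6667)·(-3.1667) + (1.6667)·(2.8333)) / 5 = -24.3333/5 = -4.8667
  S[Y,Y] = ((1.8333)·(1.8333) + (2.8333)·(2.8333) + (-4.1667)·(-4.1667) + (-0.1667)·(-0.1667) + (-3.1667)·(-3.1667) + (2.8333)·(2.8333)) / 5 = 46.8333/5 = 9.3667

S is symmetric (S[j,i] = S[i,j]). Assembling:

S = [[5.8667, -4.8667],
 [-4.8667, 9.3667]]


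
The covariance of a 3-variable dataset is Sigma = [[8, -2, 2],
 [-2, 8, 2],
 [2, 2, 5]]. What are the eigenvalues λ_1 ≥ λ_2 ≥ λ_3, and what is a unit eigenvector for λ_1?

Step 1 — characteristic polynomial p(λ) = det(λI - Sigma) = λ³ - tr·λ² + c_1·λ - det, where tr = trace, c_1 = sum of the principal 2×2 minors, det = det(Sigma):
  tr = 8 + 8 + 5 = 21,
  c_1 = (8·8 - (-2)²) + (8·5 - (2)²) + (8·5 - (2)²) = 60 + 36 + 36 = 132,
  det = 8·(8·5 - (2)²) - (-2)·((-2)·5 - (2)·(2)) + (2)·((-2)·(2) - 8·(2)) = 8·(36) - (-2)·(-14) + (2)·(-20) = 220.
  So p(λ) = λ³ - 21λ² + 132λ - 220.
Step 2 — look for an integer root (rational root theorem: any rational root is an integer divisor of 220). Testing λ = 10:
  p(10) = 1000 - 2100 + 1320 - 220 = 0  ✓
  Dividing out (λ - 10): p(λ) = (λ - 10)(λ² - 11λ + 22).
Step 3 — remaining eigenvalues from the quadratic λ² - 11λ + 22 = 0:
  Δ = 11² - 4·22 = 121 - 88 = 33,  λ = (11 ± √33)/2 = (11 ± 5.7446)/2 ≈ 8.3723 or 2.6277.
  Sorted: λ_1 = 10,  λ_2 = 8.3723,  λ_3 = 2.6277  (check: sum = 21 = tr ✓).

Step 4 — unit eigenvector for λ_1 = 10: v spans the null space of (Sigma - λ_1 I), whose rows are
  r_1 = (-2, -2, 2),  r_2 = (-2, -2, 2),  r_3 = (2, 2, -5).
  v is orthogonal to every row, so take v ∝ r_1 × r_3 = ((-2)·(-5) - (2)·(2), (2)·(2) - (-2)·(-5), (-2)·(2) - (-2)·(2)) = (6, -6, 0).
  Rescale (divide by 6): u = (1, -1, 0).
  ||u|| = √((1)² + (-1)² + (0)²) = √(2) ≈ 1.4142,  v_1 = u/||u|| ≈ (0.7071, -0.7071, 0) (||v_1|| = 1).

λ_1 = 10,  λ_2 = 8.3723,  λ_3 = 2.6277;  v_1 ≈ (0.7071, -0.7071, 0)


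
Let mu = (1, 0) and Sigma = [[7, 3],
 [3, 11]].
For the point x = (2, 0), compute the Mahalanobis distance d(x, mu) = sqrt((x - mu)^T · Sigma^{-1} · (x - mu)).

Step 1 — centre the observation: (x - mu) = (1, 0).

Step 2 — invert Sigma. det(Sigma) = 7·11 - (3)² = 68.
  Sigma^{-1} = (1/det) · [[d, -b], [-b, a]] = [[0.1618, -0.0441],
 [-0.0441, 0.1029]].

Step 3 — form the quadratic (x - mu)^T · Sigma^{-1} · (x - mu):
  Sigma^{-1} · (x - mu) = (0.1618, -0.0441).
  (x - mu)^T · [Sigma^{-1} · (x - mu)] = (1)·(0.1618) + (0)·(-0.0441) = 0.1618.

Step 4 — take square root: d = √(0.1618) ≈ 0.4022.

d(x, mu) = √(0.1618) ≈ 0.4022


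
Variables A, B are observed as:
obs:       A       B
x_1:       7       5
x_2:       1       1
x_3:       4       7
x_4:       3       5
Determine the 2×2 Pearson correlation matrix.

Step 1 — column means:
  mean(A) = (7 + 1 + 4 + 3) / 4 = 15/4 = 3.75
  mean(B) = (5 + 1 + 7 + 5) / 4 = 18/4 = 4.5

Step 2 — sample variances and covariances s[i,j] = (1/(n-1)) · Σ_k (x_{k,i} - mean_i) · (x_{k,j} - mean_j), with n-1 = 3:
  s[A,A] = ((3.25)·(3.25) + (-2.75)·(-2.75) + (0.25)·(0.25) + (-0.75)·(-0.75)) / 3 = 18.75/3 = 6.25
  s[A,B] = ((3.25)·(0.5) + (-2.75)·(-3.5) + (0.25)·(2.5) + (-0.75)·(0.5)) / 3 = 11.5/3 = 3.8333
  s[B,B] = ((0.5)·(0.5) + (-3.5)·(-3.5) + (2.5)·(2.5) + (0.5)·(0.5)) / 3 = 19/3 = 6.3333
  Sample standard deviations s_i = √(s[i,i]):
  s(A) = √(6.25) = 2.5
  s(B) = √(6.3333) = 2.5166

Step 3 — r_{ij} = s_{ij} / (s_i · s_j):
  r[A,A] = 1 (diagonal).
  r[A,B] = 3.8333 / (2.5 · 2.5166) = 3.8333 / 6.2915 = 0.6093
  r[B,B] = 1 (diagonal).

R is symmetric with unit diagonal. Assembling:

R = [[1, 0.6093],
 [0.6093, 1]]


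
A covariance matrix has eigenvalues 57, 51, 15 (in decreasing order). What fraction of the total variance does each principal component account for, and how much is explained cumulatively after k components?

Step 1 — total variance = trace(Sigma) = Σ λ_i = 57 + 51 + 15 = 123.

Step 2 — fraction explained by component i = λ_i / Σ λ:
  PC1: 57/123 = 0.4634
  PC2: 51/123 = 0.4146
  PC3: 15/123 = 0.122

Step 3 — cumulative fraction after k components = (λ_1 + ... + λ_k) / Σ λ:
  k = 1: 57/123 = 0.4634
  k = 2: (57 + 51)/123 = 108/123 = 0.878
  k = 3: (57 + 51 + 15)/123 = 123/123 = 1

Summary (fraction, with percent):

explained: PC1 0.4634 (46.34%), PC2 0.4146 (41.46%), PC3 0.122 (12.2%);  cumulative: 0.4634, 0.878, 1


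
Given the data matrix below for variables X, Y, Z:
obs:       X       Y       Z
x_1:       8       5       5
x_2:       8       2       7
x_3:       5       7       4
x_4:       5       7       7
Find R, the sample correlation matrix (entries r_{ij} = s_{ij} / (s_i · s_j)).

Step 1 — column means:
  mean(X) = (8 + 8 + 5 + 5) / 4 = 26/4 = 6.5
  mean(Y) = (5 + 2 + 7 + 7) / 4 = 21/4 = 5.25
  mean(Z) = (5 + 7 + 4 + 7) / 4 = 23/4 = 5.75

Step 2 — sample variances and covariances s[i,j] = (1/(n-1)) · Σ_k (x_{k,i} - mean_i) · (x_{k,j} - mean_j), with n-1 = 3:
  s[X,X] = ((1.5)·(1.5) + (1.5)·(1.5) + (-1.5)·(-1.5) + (-1.5)·(-1.5)) / 3 = 9/3 = 3
  s[X,Y] = ((1.5)·(-0.25) + (1.5)·(-3.25) + (-1.5)·(1.75) + (-1.5)·(1.75)) / 3 = -10.5/3 = -3.5
  s[X,Z] = ((1.5)·(-0.75) + (1.5)·(1.25) + (-1.5)·(-1.75) + (-1.5)·(1.25)) / 3 = 1.5/3 = 0.5
  s[Y,Y] = ((-0.25)·(-0.25) + (-3.25)·(-3.25) + (1.75)·(1.75) + (1.75)·(1.75)) / 3 = 16.75/3 = 5.5833
  s[Y,Z] = ((-0.25)·(-0.75) + (-3.25)·(1.25) + (1.75)·(-1.75) + (1.75)·(1.25)) / 3 = -4.75/3 = -1.5833
  s[Z,Z] = ((-0.75)·(-0.75) + (1.25)·(1.25) + (-1.75)·(-1.75) + (1.25)·(1.25)) / 3 = 6.75/3 = 2.25
  Sample standard deviations s_i = √(s[i,i]):
  s(X) = √(3) = 1.7321
  s(Y) = √(5.5833) = 2.3629
  s(Z) = √(2.25) = 1.5

Step 3 — r_{ij} = s_{ij} / (s_i · s_j):
  r[X,X] = 1 (diagonal).
  r[X,Y] = -3.5 / (1.7321 · 2.3629) = -3.5 / 4.0927 = -0.8552
  r[X,Z] = 0.5 / (1.7321 · 1.5) = 0.5 / 2.5981 = 0.1925
  r[Y,Y] = 1 (diagonal).
  r[Y,Z] = -1.5833 / (2.3629 · 1.5) = -1.5833 / 3.5444 = -0.4467
  r[Z,Z] = 1 (diagonal).

R is symmetric with unit diagonal. Assembling:

R = [[1, -0.8552, 0.1925],
 [-0.8552, 1, -0.4467],
 [0.1925, -0.4467, 1]]


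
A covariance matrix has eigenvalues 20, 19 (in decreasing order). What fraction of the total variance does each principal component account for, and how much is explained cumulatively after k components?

Step 1 — total variance = trace(Sigma) = Σ λ_i = 20 + 19 = 39.

Step 2 — fraction explained by component i = λ_i / Σ λ:
  PC1: 20/39 = 0.5128
  PC2: 19/39 = 0.4872

Step 3 — cumulative fraction after k components = (λ_1 + ... + λ_k) / Σ λ:
  k = 1: 20/39 = 0.5128
  k = 2: (20 + 19)/39 = 39/39 = 1

Summary (fraction, with percent):

explained: PC1 0.5128 (51.28%), PC2 0.4872 (48.72%);  cumulative: 0.5128, 1


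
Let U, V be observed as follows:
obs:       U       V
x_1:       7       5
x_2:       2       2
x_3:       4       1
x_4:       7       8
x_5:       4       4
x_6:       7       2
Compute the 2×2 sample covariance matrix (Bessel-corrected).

Step 1 — column means:
  mean(U) = (7 + 2 + 4 + 7 + 4 + 7) / 6 = 31/6 = 5.1667
  mean(V) = (5 + 2 + 1 + 8 + 4 + 2) / 6 = 22/6 = 3.6667

Step 2 — sample covariance S[i,j] = (1/(n-1)) · Σ_k (x_{k,i} - mean_i) · (x_{k,j} - mean_j), with n-1 = 5.
  S[U,U] = ((1.8333)·(1.8333) + (-3.1667)·(-3.1667) + (-1.1667)·(-1.1667) + (1.8333)·(1.8333) + (-1.1667)·(-1.1667) + (1.8333)·(1.8333)) / 5 = 22.8333/5 = 4.5667
  S[U,V] = ((1.8333)·(1.3333) + (-3.1667)·(-1.6667) + (-1.1667)·(-2.6667) + (1.8333)·(4.3333) + (-1.1667)·(0.3333) + (1.8333)·(-1.6667)) / 5 = 15.3333/5 = 3.0667
  S[V,V] = ((1.3333)·(1.3333) + (-1.6667)·(-1.6667) + (-2.6667)·(-2.6667) + (4.3333)·(4.3333) + (0.3333)·(0.3333) + (-1.6667)·(-1.6667)) / 5 = 33.3333/5 = 6.6667

S is symmetric (S[j,i] = S[i,j]). Assembling:

S = [[4.5667, 3.0667],
 [3.0667, 6.6667]]


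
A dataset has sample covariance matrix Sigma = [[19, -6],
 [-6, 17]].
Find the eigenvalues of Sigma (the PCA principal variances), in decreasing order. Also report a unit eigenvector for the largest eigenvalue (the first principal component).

Step 1 — characteristic polynomial of 2×2 Sigma:
  det(Sigma - λI) = λ² - trace · λ + det = 0.
  trace = 19 + 17 = 36, det = 19·17 - (-6)² = 287.
Step 2 — discriminant:
  Δ = trace² - 4·det = 1296 - 1148 = 148.
Step 3 — eigenvalues:
  λ = (trace ± √Δ)/2 = (36 ± 12.1655)/2,
  λ_1 = 24.0828,  λ_2 = 11.9172.

Step 4 — unit eigenvector for λ_1: solve (Sigma - λ_1 I)v = 0. First row:
  (19 - 24.0828)·v_x + (-6)·v_y = 0, i.e. (-5.0828)·v_x + (-6)·v_y = 0,
  so v ∝ (b, λ_1 - a) = (-6, 5.0828); multiply by -1 so the first entry is positive: u = (6, -5.0828).
  ||u|| = √((6)² + (-5.0828)²) = √(61.8345) ≈ 7.8635,
  v_1 = u/||u|| ≈ (0.763, -0.6464) (||v_1|| = 1).

λ_1 = 24.0828,  λ_2 = 11.9172;  v_1 ≈ (0.763, -0.6464)


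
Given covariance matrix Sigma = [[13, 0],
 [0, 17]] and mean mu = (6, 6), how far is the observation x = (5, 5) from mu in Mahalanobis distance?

Step 1 — centre the observation: (x - mu) = (-1, -1).

Step 2 — invert Sigma. det(Sigma) = 13·17 - (0)² = 221.
  Sigma^{-1} = (1/det) · [[d, -b], [-b, a]] = [[0.0769, 0],
 [0, 0.0588]].

Step 3 — form the quadratic (x - mu)^T · Sigma^{-1} · (x - mu):
  Sigma^{-1} · (x - mu) = (-0.0769, -0.0588).
  (x - mu)^T · [Sigma^{-1} · (x - mu)] = (-1)·(-0.0769) + (-1)·(-0.0588) = 0.1357.

Step 4 — take square root: d = √(0.1357) ≈ 0.3684.

d(x, mu) = √(0.1357) ≈ 0.3684


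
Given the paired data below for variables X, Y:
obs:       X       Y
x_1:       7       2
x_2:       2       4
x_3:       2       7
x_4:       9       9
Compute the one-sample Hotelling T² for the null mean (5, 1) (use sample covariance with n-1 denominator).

Step 1 — sample mean vector:
  mean(X) = (7 + 2 + 2 + 9) / 4 = 20/4 = 5
  mean(Y) = (2 + 4 + 7 + 9) / 4 = 22/4 = 5.5
  x̄ = (5, 5.5),  deviation x̄ - mu_0 = (5, 5.5) - (5, 1) = (0, 4.5).

Step 2 — sample covariance matrix, S[i,j] = (1/(n-1)) · Σ_k (x_{k,i} - mean_i) · (x_{k,j} - mean_j), divisor n-1 = 3:
  S[X,X] = ((2)·(2) + (-3)·(-3) + (-3)·(-3) + (4)·(4)) / 3 = 38/3 = 12.6667
  S[X,Y] = ((2)·(-3.5) + (-3)·(-1.5) + (-3)·(1.5) + (4)·(3.5)) / 3 = 7/3 = 2.3333
  S[Y,Y] = ((-3.5)·(-3.5) + (-1.5)·(-1.5) + (1.5)·(1.5) + (3.5)·(3.5)) / 3 = 29/3 = 9.6667
  S = [[12.6667, 2.3333],
 [2.3333, 9.6667]].

Step 3 — invert S. det(S) = 12.6667·9.6667 - (2.3333)² = 117.
  S^{-1} = (1/det) · [[d, -b], [-b, a]] = [[0.0826, -0.0199],
 [-0.0199, 0.1083]].

Step 4 — quadratic form (x̄ - mu_0)^T · S^{-1} · (x̄ - mu_0):
  S^{-1} · (x̄ - mu_0) = (-0.0897, 0.4872),
  (x̄ - mu_0)^T · [...] = (0)·(-0.0897) + (4.5)·(0.4872) = 2.1923.

Step 5 — scale by n: T² = 4 · 2.1923 = 8.7692.

T² ≈ 8.7692
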